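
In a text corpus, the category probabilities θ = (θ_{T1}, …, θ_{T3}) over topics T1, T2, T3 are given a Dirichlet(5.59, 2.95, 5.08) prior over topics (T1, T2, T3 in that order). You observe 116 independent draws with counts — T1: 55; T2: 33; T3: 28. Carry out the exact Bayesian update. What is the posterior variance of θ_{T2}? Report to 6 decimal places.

The Dirichlet prior is conjugate to the Multinomial likelihood: each posterior αⱼ = prior αⱼ + observed count nⱼ.
Posterior concentration: (60.59, 35.95, 33.08), total = 129.62.
Var[θ_j] = α_j(Σα−α_j)/((Σα)²(Σα+1)) = 35.95·93.67/(129.62²·130.62) = 0.001534.

0.001534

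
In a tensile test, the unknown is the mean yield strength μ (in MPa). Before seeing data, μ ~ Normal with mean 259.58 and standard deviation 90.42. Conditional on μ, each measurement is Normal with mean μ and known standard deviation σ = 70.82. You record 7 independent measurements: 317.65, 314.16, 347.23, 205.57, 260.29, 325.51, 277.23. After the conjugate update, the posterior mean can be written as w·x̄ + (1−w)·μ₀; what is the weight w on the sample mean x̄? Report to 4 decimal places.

For Normal data with known variance σ², a Normal(μ₀, σ₀²) prior on μ is conjugate. Posterior precision = 1/σ₀² + n/σ²; posterior mean is the precision-weighted average of μ₀ and x̄.
σ₀² = 90.42² = 8175.7764, σ² = 70.82² = 5015.4724. Prior precision 1/σ₀² = 1/8175.7764; data precision n/σ² = 7/5015.4724.
w = (n/σ²)/(1/σ₀² + n/σ²) = n·σ₀²/(σ² + n·σ₀²) = 7·8175.7764/(5015.4724 + 7·8175.7764) = 57230.4348/62245.9072 = 0.9194.

0.9194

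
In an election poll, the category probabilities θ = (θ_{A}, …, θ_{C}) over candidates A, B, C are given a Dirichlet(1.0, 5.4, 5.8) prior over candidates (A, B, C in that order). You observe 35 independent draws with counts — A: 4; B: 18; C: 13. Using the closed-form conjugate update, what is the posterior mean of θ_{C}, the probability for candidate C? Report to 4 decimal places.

0.3983

The Dirichlet prior is conjugate to the Multinomial likelihood: each posterior αⱼ = prior αⱼ + observed count nⱼ.
Posterior concentration: (5.0, 23.4, 18.8), total = 47.2.
E[θ_{C}|data] = α_{C}/Σα = 18.8/47.2 = 0.3983.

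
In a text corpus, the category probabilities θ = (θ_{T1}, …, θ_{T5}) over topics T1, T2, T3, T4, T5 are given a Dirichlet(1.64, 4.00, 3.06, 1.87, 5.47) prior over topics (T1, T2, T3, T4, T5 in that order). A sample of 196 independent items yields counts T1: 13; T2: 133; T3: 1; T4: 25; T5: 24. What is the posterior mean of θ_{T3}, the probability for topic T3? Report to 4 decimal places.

The Dirichlet prior is conjugate to the Multinomial likelihood: each posterior αⱼ = prior αⱼ + observed count nⱼ.
Posterior concentration: (14.64, 137.00, 4.06, 26.87, 29.47), total = 212.04.
E[θ_{T3}|data] = α_{T3}/Σα = 4.06/212.04 = 0.0191.

0.0191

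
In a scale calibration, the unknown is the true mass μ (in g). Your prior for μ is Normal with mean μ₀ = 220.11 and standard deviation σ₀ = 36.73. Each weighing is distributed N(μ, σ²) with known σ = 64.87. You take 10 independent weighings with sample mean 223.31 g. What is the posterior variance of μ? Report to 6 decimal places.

For Normal data with known variance σ², a Normal(μ₀, σ₀²) prior on μ is conjugate. Posterior precision = 1/σ₀² + n/σ²; posterior mean is the precision-weighted average of μ₀ and x̄.
σ₀² = 36.73² = 1349.0929, σ² = 64.87² = 4208.1169; σ² + n·σ₀² = 4208.1169 + 10·1349.0929 = 17699.0459.
Posterior precision = 1/σ₀² + n/σ² = 1/1349.0929 + 10/4208.1169 = (σ² + n·σ₀²)/(σ₀²σ²) = 17699.0459/(1349.0929·4208.1169); posterior variance σₙ² = σ₀²σ²/(σ² + n·σ₀²) = 1349.0929·4208.1169/17699.0459 = 320.759699.

320.759699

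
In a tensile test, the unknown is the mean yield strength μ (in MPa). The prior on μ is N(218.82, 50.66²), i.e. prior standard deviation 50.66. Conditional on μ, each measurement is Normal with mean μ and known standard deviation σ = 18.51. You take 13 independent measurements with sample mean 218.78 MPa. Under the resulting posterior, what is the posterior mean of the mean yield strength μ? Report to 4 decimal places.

218.7804

For Normal data with known variance σ², a Normal(μ₀, σ₀²) prior on μ is conjugate. Posterior precision = 1/σ₀² + n/σ²; posterior mean is the precision-weighted average of μ₀ and x̄.
n·x̄ = 13·218.78 = 2844.14.
σ₀² = 50.66² = 2566.4356, σ² = 18.51² = 342.6201; σ² + n·σ₀² = 342.6201 + 13·2566.4356 = 33706.2829.
Posterior mean = (μ₀/σ₀² + n·x̄/σ²)/(1/σ₀² + n/σ²) = (σ²·μ₀ + σ₀²·n·x̄)/(σ² + n·σ₀²) = (342.6201·218.82 + 2566.4356·2844.14)/33706.2829 = 7374274.277666/33706.2829 = 218.7804.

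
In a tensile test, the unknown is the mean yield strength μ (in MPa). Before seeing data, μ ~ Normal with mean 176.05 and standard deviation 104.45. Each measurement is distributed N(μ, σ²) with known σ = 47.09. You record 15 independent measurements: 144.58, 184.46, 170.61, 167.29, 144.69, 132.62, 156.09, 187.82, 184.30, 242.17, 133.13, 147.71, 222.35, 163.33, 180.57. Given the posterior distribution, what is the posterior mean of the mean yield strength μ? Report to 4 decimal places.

170.8518

For Normal data with known variance σ², a Normal(μ₀, σ₀²) prior on μ is conjugate. Posterior precision = 1/σ₀² + n/σ²; posterior mean is the precision-weighted average of μ₀ and x̄.
Σxᵢ = 144.58 + 184.46 + 170.61 + 167.29 + 144.69 + 132.62 + 156.09 + 187.82 + 184.30 + 242.17 + 133.13 + 147.71 + 222.35 + 163.33 + 180.57 = 2561.72, so n·x̄ = 2561.72.
σ₀² = 104.45² = 10909.8025, σ² = 47.09² = 2217.4681; σ² + n·σ₀² = 2217.4681 + 15·10909.8025 = 165864.5056.
Posterior mean = (μ₀/σ₀² + n·x̄/σ²)/(1/σ₀² + n/σ²) = (σ²·μ₀ + σ₀²·n·x̄)/(σ² + n·σ₀²) = (2217.4681·176.05 + 10909.8025·2561.72)/165864.5056 = 28338244.519305/165864.5056 = 170.8518.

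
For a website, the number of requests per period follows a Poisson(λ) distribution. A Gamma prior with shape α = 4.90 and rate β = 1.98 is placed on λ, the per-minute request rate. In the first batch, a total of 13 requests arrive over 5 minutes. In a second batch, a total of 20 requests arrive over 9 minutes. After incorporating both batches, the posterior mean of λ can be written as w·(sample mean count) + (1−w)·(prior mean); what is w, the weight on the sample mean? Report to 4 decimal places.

0.8761

With a Gamma(shape α, rate β) prior, the Poisson likelihood is conjugate: the posterior is Gamma(α + ΣXᵢ, β + n).
Total number of minutes: n = 5 + 9 = 14.
Posterior mean = (α₀+S)/(β₀+n) = [n/(β₀+n)]·(S/n) + [β₀/(β₀+n)]·(α₀/β₀), so only n and β₀ enter the weight.
Weight on data w = n/(β₀+n) = 14/(1.98+14) = 14/15.98 = 0.8761.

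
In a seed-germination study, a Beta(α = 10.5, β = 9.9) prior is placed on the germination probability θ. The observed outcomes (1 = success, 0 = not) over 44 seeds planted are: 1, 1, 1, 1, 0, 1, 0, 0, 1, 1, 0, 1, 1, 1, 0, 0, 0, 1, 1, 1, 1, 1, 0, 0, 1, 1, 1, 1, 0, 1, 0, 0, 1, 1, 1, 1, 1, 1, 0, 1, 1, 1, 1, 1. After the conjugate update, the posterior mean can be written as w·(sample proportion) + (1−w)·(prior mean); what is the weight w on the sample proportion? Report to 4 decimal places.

0.6832

The Beta prior is conjugate to a Binomial/Bernoulli likelihood; the update adds successes to α and failures to β.
Posterior mean = (α₀+k)/(α₀+β₀+n) = [n/(α₀+β₀+n)]·(k/n) + [(α₀+β₀)/(α₀+β₀+n)]·α₀/(α₀+β₀), so only n and the prior enter the weight.
The weight on the data is w = n/(α₀+β₀+n) = 44/(10.5+9.9+44) = 44/64.4 = 0.6832.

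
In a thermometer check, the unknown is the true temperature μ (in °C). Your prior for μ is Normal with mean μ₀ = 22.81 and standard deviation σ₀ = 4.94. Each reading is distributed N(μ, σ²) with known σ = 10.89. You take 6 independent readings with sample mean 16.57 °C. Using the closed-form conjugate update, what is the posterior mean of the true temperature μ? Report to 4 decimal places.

19.3624

For Normal data with known variance σ², a Normal(μ₀, σ₀²) prior on μ is conjugate. Posterior precision = 1/σ₀² + n/σ²; posterior mean is the precision-weighted average of μ₀ and x̄.
n·x̄ = 6·16.57 = 99.42.
σ₀² = 4.94² = 24.4036, σ² = 10.89² = 118.5921; σ² + n·σ₀² = 118.5921 + 6·24.4036 = 265.0137.
Posterior mean = (μ₀/σ₀² + n·x̄/σ²)/(1/σ₀² + n/σ²) = (σ²·μ₀ + σ₀²·n·x̄)/(σ² + n·σ₀²) = (118.5921·22.81 + 24.4036·99.42)/265.0137 = 5131.291713/265.0137 = 19.3624.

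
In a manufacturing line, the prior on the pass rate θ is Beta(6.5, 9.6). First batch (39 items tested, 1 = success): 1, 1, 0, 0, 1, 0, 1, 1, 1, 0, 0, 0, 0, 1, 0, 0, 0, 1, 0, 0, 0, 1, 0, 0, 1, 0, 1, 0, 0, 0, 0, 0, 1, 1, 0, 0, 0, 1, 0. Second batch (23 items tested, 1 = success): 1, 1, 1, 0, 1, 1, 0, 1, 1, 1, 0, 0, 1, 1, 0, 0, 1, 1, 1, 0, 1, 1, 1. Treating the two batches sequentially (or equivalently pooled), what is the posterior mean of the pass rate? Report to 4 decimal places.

0.4673

The Beta prior is conjugate to a Binomial/Bernoulli likelihood; the update adds successes to α and failures to β.
After batch 1: Beta(6.5+14, 9.6+25) = Beta(20.5, 34.6).
After batch 2: Beta(20.5+16, 34.6+7) = Beta(36.5, 41.6).
Posterior mean = α/(α+β) = 36.5/78.1 = 0.4673.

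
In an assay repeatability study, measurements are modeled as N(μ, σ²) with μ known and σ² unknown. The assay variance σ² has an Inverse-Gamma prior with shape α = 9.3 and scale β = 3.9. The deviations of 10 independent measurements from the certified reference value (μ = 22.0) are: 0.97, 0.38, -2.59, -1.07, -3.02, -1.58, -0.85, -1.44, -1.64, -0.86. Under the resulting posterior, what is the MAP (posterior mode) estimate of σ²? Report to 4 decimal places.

With known mean μ and an Inverse-Gamma(α, β) prior on σ², the Normal likelihood is conjugate: posterior is Inv-Gamma(α + n/2, β + Σ(xᵢ−μ)²/2).
Σ(xᵢ−μ)² = (0.97)² + (0.38)² + (-2.59)² + (-1.07)² + (-3.02)² + (-1.58)² + (-0.85)² + (-1.44)² + (-1.64)² + (-0.86)² = 26.7804.
Posterior: Inv-Gamma(9.3 + 10/2, 3.9 + 26.7804/2) = Inv-Gamma(14.30, 17.29020).
Mode = β/(α+1) = 17.29020/15.30 = 1.1301.

1.1301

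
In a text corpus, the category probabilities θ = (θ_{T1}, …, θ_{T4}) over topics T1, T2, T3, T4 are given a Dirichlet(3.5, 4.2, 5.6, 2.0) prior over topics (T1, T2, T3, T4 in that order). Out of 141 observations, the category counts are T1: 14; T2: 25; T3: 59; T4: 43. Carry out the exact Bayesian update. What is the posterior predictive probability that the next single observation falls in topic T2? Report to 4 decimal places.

The Dirichlet prior is conjugate to the Multinomial likelihood: each posterior αⱼ = prior αⱼ + observed count nⱼ.
Posterior concentration: (17.5, 29.2, 64.6, 45.0), total = 156.3.
P(next = T2 | data) = α_{T2}/Σα = 0.1868.

0.1868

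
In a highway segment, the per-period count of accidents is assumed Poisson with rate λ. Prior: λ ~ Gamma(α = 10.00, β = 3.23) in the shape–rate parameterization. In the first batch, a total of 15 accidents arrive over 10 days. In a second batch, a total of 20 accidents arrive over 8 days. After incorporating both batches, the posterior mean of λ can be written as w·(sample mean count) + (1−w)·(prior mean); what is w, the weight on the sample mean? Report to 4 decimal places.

With a Gamma(shape α, rate β) prior, the Poisson likelihood is conjugate: the posterior is Gamma(α + ΣXᵢ, β + n).
Total number of days: n = 10 + 8 = 18.
Posterior mean = (α₀+S)/(β₀+n) = [n/(β₀+n)]·(S/n) + [β₀/(β₀+n)]·(α₀/β₀), so only n and β₀ enter the weight.
Weight on data w = n/(β₀+n) = 18/(3.23+18) = 18/21.23 = 0.8479.

0.8479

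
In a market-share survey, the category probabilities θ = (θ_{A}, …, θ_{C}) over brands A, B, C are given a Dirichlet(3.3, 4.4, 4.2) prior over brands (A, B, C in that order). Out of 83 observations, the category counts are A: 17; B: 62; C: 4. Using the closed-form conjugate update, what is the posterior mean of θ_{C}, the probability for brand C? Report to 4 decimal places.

The Dirichlet prior is conjugate to the Multinomial likelihood: each posterior αⱼ = prior αⱼ + observed count nⱼ.
Posterior concentration: (20.3, 66.4, 8.2), total = 94.9.
E[θ_{C}|data] = α_{C}/Σα = 8.2/94.9 = 0.0864.

0.0864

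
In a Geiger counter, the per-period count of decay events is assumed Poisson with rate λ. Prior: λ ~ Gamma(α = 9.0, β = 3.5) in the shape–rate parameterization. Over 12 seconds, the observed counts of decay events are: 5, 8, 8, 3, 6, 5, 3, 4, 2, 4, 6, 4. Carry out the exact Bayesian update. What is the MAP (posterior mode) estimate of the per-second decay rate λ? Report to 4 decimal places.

With a Gamma(shape α, rate β) prior, the Poisson likelihood is conjugate: the posterior is Gamma(α + ΣXᵢ, β + n).
Sum of counts S = 58 over n = 12 seconds.
Posterior: Gamma(α+S, β+n) = Gamma(9.0+58, 3.5+12) = Gamma(67.0, 15.5).
Mode of Gamma(α,β) for α≥1 is (α−1)/β = 66.0/15.5 = 4.2581.

4.2581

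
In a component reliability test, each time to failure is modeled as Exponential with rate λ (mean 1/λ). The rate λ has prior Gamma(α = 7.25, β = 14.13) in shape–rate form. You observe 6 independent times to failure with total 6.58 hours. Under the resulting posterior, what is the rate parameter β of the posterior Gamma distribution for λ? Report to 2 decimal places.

20.71

With a Gamma(shape α, rate β) prior on the exponential rate λ, the posterior after n observations with total T = Σxᵢ is Gamma(α+n, β+T).
Posterior: Gamma(7.25+6, 14.13+6.58) = Gamma(13.25, 20.71).
Posterior β = 20.71.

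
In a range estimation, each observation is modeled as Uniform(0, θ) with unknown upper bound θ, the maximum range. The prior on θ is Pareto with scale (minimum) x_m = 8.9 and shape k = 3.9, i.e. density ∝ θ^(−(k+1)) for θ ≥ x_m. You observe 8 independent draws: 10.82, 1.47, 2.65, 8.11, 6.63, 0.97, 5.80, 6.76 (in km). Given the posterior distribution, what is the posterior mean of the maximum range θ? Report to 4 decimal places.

A Pareto(scale x_m, shape k) prior on the upper bound θ of Uniform(0, θ) is conjugate: posterior is Pareto(max(x_m, max xᵢ), k + n).
Sample maximum = 10.82; prior scale x_m = 8.9 → posterior scale = max = 10.82.
Posterior shape = 3.9 + 8 = 11.9.
E[θ|data] = k·x_m/(k−1) = 11.9·10.82/10.9 = 11.8127.

11.8127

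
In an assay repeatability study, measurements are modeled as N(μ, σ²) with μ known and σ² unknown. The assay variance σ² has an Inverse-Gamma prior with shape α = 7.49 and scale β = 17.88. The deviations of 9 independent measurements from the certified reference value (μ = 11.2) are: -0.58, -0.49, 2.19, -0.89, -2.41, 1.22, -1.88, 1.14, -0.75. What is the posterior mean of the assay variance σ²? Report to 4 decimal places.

2.4849

With known mean μ and an Inverse-Gamma(α, β) prior on σ², the Normal likelihood is conjugate: posterior is Inv-Gamma(α + n/2, β + Σ(xᵢ−μ)²/2).
Σ(xᵢ−μ)² = (-0.58)² + (-0.49)² + (2.19)² + (-0.89)² + (-2.41)² + (1.22)² + (-1.88)² + (1.14)² + (-0.75)² = 18.8577.
Posterior: Inv-Gamma(7.49 + 9/2, 17.88 + 18.8577/2) = Inv-Gamma(11.99, 27.30885).
E[σ²|data] = β/(α−1) = 27.30885/10.99 = 2.4849.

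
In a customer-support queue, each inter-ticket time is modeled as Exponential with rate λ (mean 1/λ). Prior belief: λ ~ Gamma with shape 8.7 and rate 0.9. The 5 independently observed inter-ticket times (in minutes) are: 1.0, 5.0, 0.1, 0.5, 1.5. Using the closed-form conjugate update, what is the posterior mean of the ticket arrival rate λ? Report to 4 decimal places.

With a Gamma(shape α, rate β) prior on the exponential rate λ, the posterior after n observations with total T = Σxᵢ is Gamma(α+n, β+T).
Sum of observations T = 8.1 minutes; n = 5.
Posterior: Gamma(8.7+5, 0.9+8.1) = Gamma(13.7, 9.0).
Posterior mean of λ = α/β = 13.7/9.0 = 1.5222.

1.5222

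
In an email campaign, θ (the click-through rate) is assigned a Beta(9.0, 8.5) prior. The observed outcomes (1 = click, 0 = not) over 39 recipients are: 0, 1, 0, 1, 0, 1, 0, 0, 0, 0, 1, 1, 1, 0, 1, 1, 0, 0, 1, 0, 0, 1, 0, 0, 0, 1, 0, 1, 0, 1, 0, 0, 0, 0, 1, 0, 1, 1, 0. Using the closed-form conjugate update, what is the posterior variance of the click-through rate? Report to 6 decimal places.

0.004290

The Beta prior is conjugate to a Binomial/Bernoulli likelihood; the update adds successes to α and failures to β.
Posterior: Beta(α+k, β+n−k) = Beta(9.0+16, 8.5+23) = Beta(25.0, 31.5).
Var = αβ/((α+β)²(α+β+1)) = 25.0·31.5/(56.5²·57.5) = 0.004290.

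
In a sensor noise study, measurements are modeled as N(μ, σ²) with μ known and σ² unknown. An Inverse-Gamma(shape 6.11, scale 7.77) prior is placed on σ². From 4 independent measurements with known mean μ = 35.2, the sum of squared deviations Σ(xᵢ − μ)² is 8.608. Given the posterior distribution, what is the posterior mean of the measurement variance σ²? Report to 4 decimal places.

1.6982

With known mean μ and an Inverse-Gamma(α, β) prior on σ², the Normal likelihood is conjugate: posterior is Inv-Gamma(α + n/2, β + Σ(xᵢ−μ)²/2).
Posterior: Inv-Gamma(6.11 + 4/2, 7.77 + 8.608/2) = Inv-Gamma(8.11, 12.0740).
E[σ²|data] = β/(α−1) = 12.0740/7.11 = 1.6982.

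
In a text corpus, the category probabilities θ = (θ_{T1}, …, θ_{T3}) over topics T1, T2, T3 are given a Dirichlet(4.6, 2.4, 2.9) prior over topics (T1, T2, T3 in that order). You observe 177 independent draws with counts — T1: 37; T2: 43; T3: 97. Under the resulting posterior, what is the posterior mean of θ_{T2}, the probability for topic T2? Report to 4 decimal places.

The Dirichlet prior is conjugate to the Multinomial likelihood: each posterior αⱼ = prior αⱼ + observed count nⱼ.
Posterior concentration: (41.6, 45.4, 99.9), total = 186.9.
E[θ_{T2}|data] = α_{T2}/Σα = 45.4/186.9 = 0.2429.

0.2429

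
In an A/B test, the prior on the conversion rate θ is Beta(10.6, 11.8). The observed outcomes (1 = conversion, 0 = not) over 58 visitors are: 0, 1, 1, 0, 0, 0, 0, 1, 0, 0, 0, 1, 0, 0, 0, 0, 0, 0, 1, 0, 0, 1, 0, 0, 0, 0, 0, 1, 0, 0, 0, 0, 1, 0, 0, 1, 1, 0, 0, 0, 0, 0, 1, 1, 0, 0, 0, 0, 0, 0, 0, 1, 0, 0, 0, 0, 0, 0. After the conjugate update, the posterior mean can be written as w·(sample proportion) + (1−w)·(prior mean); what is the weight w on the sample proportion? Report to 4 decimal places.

0.7214

The Beta prior is conjugate to a Binomial/Bernoulli likelihood; the update adds successes to α and failures to β.
Posterior mean = (α₀+k)/(α₀+β₀+n) = [n/(α₀+β₀+n)]·(k/n) + [(α₀+β₀)/(α₀+β₀+n)]·α₀/(α₀+β₀), so only n and the prior enter the weight.
The weight on the data is w = n/(α₀+β₀+n) = 58/(10.6+11.8+58) = 58/80.4 = 0.7214.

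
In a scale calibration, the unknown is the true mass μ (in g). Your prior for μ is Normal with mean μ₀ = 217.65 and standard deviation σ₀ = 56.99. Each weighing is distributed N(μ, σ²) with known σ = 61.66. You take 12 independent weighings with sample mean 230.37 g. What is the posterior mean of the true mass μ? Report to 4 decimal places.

For Normal data with known variance σ², a Normal(μ₀, σ₀²) prior on μ is conjugate. Posterior precision = 1/σ₀² + n/σ²; posterior mean is the precision-weighted average of μ₀ and x̄.
n·x̄ = 12·230.37 = 2764.44.
σ₀² = 56.99² = 3247.8601, σ² = 61.66² = 3801.9556; σ² + n·σ₀² = 3801.9556 + 12·3247.8601 = 42776.2768.
Posterior mean = (μ₀/σ₀² + n·x̄/σ²)/(1/σ₀² + n/σ²) = (σ²·μ₀ + σ₀²·n·x̄)/(σ² + n·σ₀²) = (3801.9556·217.65 + 3247.8601·2764.44)/42776.2768 = 9806010.011184/42776.2768 = 229.2394.

229.2394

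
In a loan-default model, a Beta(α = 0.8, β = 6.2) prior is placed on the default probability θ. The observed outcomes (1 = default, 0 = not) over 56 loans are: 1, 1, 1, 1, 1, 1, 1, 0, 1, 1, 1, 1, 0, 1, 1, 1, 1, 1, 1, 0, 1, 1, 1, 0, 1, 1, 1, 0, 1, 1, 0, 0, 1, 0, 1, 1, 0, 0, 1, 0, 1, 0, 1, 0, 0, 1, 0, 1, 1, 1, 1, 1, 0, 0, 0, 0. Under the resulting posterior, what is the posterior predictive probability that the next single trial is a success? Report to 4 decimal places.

The Beta prior is conjugate to a Binomial/Bernoulli likelihood; the update adds successes to α and failures to β.
Posterior: Beta(α+k, β+n−k) = Beta(0.8+37, 6.2+19) = Beta(37.8, 25.2).
For a single future Bernoulli trial, P(success | data) = α/(α+β) = 0.6000.

0.6000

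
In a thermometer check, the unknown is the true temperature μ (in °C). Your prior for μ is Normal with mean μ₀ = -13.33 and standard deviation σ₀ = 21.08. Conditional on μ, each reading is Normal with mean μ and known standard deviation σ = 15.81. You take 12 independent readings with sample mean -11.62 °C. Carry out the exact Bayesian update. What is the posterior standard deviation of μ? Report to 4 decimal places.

4.4606

For Normal data with known variance σ², a Normal(μ₀, σ₀²) prior on μ is conjugate. Posterior precision = 1/σ₀² + n/σ²; posterior mean is the precision-weighted average of μ₀ and x̄.
σ₀² = 21.08² = 444.3664, σ² = 15.81² = 249.9561; σ² + n·σ₀² = 249.9561 + 12·444.3664 = 5582.3529.
Posterior precision = 1/σ₀² + n/σ² = 1/444.3664 + 12/249.9561 = (σ² + n·σ₀²)/(σ₀²σ²) = 5582.3529/(444.3664·249.9561); posterior variance σₙ² = σ₀²σ²/(σ² + n·σ₀²) = 444.3664·249.9561/5582.3529 = 19.897003.
Posterior SD = √σₙ² = √(444.3664·249.9561/5582.3529) = 4.4606.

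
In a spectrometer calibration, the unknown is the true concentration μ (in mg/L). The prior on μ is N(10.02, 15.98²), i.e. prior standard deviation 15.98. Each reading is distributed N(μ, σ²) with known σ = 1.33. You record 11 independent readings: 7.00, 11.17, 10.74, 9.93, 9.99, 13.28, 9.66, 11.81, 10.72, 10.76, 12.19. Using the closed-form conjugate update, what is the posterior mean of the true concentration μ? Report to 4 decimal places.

For Normal data with known variance σ², a Normal(μ₀, σ₀²) prior on μ is conjugate. Posterior precision = 1/σ₀² + n/σ²; posterior mean is the precision-weighted average of μ₀ and x̄.
Σxᵢ = 7.00 + 11.17 + 10.74 + 9.93 + 9.99 + 13.28 + 9.66 + 11.81 + 10.72 + 10.76 + 12.19 = 117.25, so n·x̄ = 117.25.
σ₀² = 15.98² = 255.3604, σ² = 1.33² = 1.7689; σ² + n·σ₀² = 1.7689 + 11·255.3604 = 2810.7333.
Posterior mean = (μ₀/σ₀² + n·x̄/σ²)/(1/σ₀² + n/σ²) = (σ²·μ₀ + σ₀²·n·x̄)/(σ² + n·σ₀²) = (1.7689·10.02 + 255.3604·117.25)/2810.7333 = 29958.731278/2810.7333 = 10.6587.

10.6587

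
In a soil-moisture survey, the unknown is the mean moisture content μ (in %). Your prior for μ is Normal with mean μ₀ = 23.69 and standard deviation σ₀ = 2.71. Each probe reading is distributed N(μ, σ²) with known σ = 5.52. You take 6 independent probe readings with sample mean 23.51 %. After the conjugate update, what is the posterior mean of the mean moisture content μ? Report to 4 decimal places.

For Normal data with known variance σ², a Normal(μ₀, σ₀²) prior on μ is conjugate. Posterior precision = 1/σ₀² + n/σ²; posterior mean is the precision-weighted average of μ₀ and x̄.
n·x̄ = 6·23.51 = 141.06.
σ₀² = 2.71² = 7.3441, σ² = 5.52² = 30.4704; σ² + n·σ₀² = 30.4704 + 6·7.3441 = 74.535.
Posterior mean = (μ₀/σ₀² + n·x̄/σ²)/(1/σ₀² + n/σ²) = (σ²·μ₀ + σ₀²·n·x̄)/(σ² + n·σ₀²) = (30.4704·23.69 + 7.3441·141.06)/74.535 = 1757.802522/74.535 = 23.5836.

23.5836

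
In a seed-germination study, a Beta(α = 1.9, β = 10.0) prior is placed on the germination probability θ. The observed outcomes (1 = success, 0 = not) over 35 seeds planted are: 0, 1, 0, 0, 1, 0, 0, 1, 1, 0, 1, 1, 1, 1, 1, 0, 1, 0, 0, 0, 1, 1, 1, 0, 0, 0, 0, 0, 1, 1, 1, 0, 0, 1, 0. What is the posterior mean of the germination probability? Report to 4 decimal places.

0.4030

The Beta prior is conjugate to a Binomial/Bernoulli likelihood; the update adds successes to α and failures to β.
Posterior: Beta(α+k, β+n−k) = Beta(1.9+17, 10.0+18) = Beta(18.9, 28.0).
Posterior mean = α/(α+β) = 18.9/46.9 = 0.4030.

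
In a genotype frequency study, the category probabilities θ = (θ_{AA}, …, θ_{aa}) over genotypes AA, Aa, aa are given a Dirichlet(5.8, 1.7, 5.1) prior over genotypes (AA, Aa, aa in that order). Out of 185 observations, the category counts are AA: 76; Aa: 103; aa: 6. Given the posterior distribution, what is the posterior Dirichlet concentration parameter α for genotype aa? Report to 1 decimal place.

The Dirichlet prior is conjugate to the Multinomial likelihood: each posterior αⱼ = prior αⱼ + observed count nⱼ.
Posterior concentration: (81.8, 104.7, 11.1), total = 197.6.
α_{aa} = 5.1 + 6 = 11.1.

11.1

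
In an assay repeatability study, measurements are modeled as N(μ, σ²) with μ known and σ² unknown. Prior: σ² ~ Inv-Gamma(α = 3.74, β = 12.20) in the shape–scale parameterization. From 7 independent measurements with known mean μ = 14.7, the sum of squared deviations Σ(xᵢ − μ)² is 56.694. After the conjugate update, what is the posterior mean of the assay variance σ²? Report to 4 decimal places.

6.4979

With known mean μ and an Inverse-Gamma(α, β) prior on σ², the Normal likelihood is conjugate: posterior is Inv-Gamma(α + n/2, β + Σ(xᵢ−μ)²/2).
Posterior: Inv-Gamma(3.74 + 7/2, 12.20 + 56.694/2) = Inv-Gamma(7.24, 40.5470).
E[σ²|data] = β/(α−1) = 40.5470/6.24 = 6.4979.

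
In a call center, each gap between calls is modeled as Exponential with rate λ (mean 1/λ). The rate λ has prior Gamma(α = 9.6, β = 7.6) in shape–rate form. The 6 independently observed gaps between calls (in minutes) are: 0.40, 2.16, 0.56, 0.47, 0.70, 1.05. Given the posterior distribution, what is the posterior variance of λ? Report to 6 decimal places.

0.093166

With a Gamma(shape α, rate β) prior on the exponential rate λ, the posterior after n observations with total T = Σxᵢ is Gamma(α+n, β+T).
Sum of observations T = 5.34 minutes; n = 6.
Posterior: Gamma(9.6+6, 7.6+5.34) = Gamma(15.6, 12.94).
Var = α/β² = 0.093166.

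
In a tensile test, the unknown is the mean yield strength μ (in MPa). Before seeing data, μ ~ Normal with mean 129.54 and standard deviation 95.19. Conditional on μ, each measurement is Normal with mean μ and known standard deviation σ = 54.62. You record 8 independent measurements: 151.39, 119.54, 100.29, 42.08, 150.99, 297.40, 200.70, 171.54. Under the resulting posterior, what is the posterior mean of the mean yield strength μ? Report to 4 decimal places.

153.2648

For Normal data with known variance σ², a Normal(μ₀, σ₀²) prior on μ is conjugate. Posterior precision = 1/σ₀² + n/σ²; posterior mean is the precision-weighted average of μ₀ and x̄.
Σxᵢ = 151.39 + 119.54 + 100.29 + 42.08 + 150.99 + 297.40 + 200.70 + 171.54 = 1233.93, so n·x̄ = 1233.93.
σ₀² = 95.19² = 9061.1361, σ² = 54.62² = 2983.3444; σ² + n·σ₀² = 2983.3444 + 8·9061.1361 = 75472.4332.
Posterior mean = (μ₀/σ₀² + n·x̄/σ²)/(1/σ₀² + n/σ²) = (σ²·μ₀ + σ₀²·n·x̄)/(σ² + n·σ₀²) = (2983.3444·129.54 + 9061.1361·1233.93)/75472.4332 = 11567270.101449/75472.4332 = 153.2648.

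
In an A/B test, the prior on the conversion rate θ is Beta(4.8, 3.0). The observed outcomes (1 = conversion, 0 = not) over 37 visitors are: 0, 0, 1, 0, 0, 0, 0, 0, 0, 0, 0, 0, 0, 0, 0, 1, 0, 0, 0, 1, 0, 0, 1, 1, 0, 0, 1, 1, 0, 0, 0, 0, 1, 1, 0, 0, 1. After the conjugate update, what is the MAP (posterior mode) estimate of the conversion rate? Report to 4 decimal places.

0.3224

The Beta prior is conjugate to a Binomial/Bernoulli likelihood; the update adds successes to α and failures to β.
Posterior: Beta(α+k, β+n−k) = Beta(4.8+10, 3.0+27) = Beta(14.8, 30.0).
Mode of Beta(a,b) for a,b>1 is (a−1)/(a+b−2) = 13.8/42.8 = 0.3224.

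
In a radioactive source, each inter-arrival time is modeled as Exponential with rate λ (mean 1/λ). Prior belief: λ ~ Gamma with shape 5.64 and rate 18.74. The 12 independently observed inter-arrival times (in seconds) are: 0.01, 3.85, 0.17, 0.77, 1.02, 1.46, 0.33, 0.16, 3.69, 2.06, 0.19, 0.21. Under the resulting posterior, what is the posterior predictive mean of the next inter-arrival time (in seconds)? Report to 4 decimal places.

With a Gamma(shape α, rate β) prior on the exponential rate λ, the posterior after n observations with total T = Σxᵢ is Gamma(α+n, β+T).
Sum of observations T = 13.92 seconds; n = 12.
Posterior: Gamma(5.64+12, 18.74+13.92) = Gamma(17.64, 32.66).
The predictive distribution for the next observation is Lomax; its mean is β/(α−1) = 32.66/16.64 = 1.9627.

1.9627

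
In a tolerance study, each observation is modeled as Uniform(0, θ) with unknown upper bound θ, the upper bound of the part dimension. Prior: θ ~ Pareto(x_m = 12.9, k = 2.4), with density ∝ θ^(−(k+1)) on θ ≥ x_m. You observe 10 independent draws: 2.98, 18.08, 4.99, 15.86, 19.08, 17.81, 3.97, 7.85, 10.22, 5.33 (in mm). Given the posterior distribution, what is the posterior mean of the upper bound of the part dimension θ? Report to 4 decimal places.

A Pareto(scale x_m, shape k) prior on the upper bound θ of Uniform(0, θ) is conjugate: posterior is Pareto(max(x_m, max xᵢ), k + n).
Sample maximum = 19.08; prior scale x_m = 12.9 → posterior scale = max = 19.08.
Posterior shape = 2.4 + 10 = 12.4.
E[θ|data] = k·x_m/(k−1) = 12.4·19.08/11.4 = 20.7537.

20.7537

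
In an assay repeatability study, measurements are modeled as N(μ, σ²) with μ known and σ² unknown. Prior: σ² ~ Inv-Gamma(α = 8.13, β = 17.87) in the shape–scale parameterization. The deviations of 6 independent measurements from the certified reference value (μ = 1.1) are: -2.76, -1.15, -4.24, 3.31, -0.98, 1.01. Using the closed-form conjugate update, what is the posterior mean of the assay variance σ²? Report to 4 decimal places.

With known mean μ and an Inverse-Gamma(α, β) prior on σ², the Normal likelihood is conjugate: posterior is Inv-Gamma(α + n/2, β + Σ(xᵢ−μ)²/2).
Σ(xᵢ−μ)² = (-2.76)² + (-1.15)² + (-4.24)² + (3.31)² + (-0.98)² + (1.01)² = 39.8543.
Posterior: Inv-Gamma(8.13 + 6/2, 17.87 + 39.8543/2) = Inv-Gamma(11.13, 37.79715).
E[σ²|data] = β/(α−1) = 37.79715/10.13 = 3.7312.

3.7312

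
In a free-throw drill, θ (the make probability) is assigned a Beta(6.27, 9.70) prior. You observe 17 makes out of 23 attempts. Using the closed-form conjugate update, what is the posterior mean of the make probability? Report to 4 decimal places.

0.5971

The Beta prior is conjugate to a Binomial/Bernoulli likelihood; the update adds successes to α and failures to β.
Posterior: Beta(α+k, β+n−k) = Beta(6.27+17, 9.70+6) = Beta(23.27, 15.70).
Posterior mean = α/(α+β) = 23.27/38.97 = 0.5971.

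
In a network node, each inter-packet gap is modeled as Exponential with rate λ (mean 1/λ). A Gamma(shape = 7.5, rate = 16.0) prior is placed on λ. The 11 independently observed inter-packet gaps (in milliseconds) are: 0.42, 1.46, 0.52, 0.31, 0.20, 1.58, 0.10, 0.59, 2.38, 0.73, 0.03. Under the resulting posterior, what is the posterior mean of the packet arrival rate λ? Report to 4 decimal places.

0.7607

With a Gamma(shape α, rate β) prior on the exponential rate λ, the posterior after n observations with total T = Σxᵢ is Gamma(α+n, β+T).
Sum of observations T = 8.32 milliseconds; n = 11.
Posterior: Gamma(7.5+11, 16.0+8.32) = Gamma(18.5, 24.32).
Posterior mean of λ = α/β = 18.5/24.32 = 0.7607.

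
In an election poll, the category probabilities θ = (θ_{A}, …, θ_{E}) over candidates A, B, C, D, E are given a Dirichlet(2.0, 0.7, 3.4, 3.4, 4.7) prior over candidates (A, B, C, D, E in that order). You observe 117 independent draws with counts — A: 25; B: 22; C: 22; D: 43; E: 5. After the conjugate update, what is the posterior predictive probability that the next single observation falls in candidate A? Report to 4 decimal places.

The Dirichlet prior is conjugate to the Multinomial likelihood: each posterior αⱼ = prior αⱼ + observed count nⱼ.
Posterior concentration: (27.0, 22.7, 25.4, 46.4, 9.7), total = 131.2.
P(next = A | data) = α_{A}/Σα = 0.2058.

0.2058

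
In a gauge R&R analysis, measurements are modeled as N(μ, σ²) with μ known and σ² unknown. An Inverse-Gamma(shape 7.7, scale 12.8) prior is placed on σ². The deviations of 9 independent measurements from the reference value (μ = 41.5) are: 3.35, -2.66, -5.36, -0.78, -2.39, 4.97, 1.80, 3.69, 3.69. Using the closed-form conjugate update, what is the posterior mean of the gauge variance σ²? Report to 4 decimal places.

With known mean μ and an Inverse-Gamma(α, β) prior on σ², the Normal likelihood is conjugate: posterior is Inv-Gamma(α + n/2, β + Σ(xᵢ−μ)²/2).
Σ(xᵢ−μ)² = (3.35)² + (-2.66)² + (-5.36)² + (-0.78)² + (-2.39)² + (4.97)² + (1.80)² + (3.69)² + (3.69)² = 108.5213.
Posterior: Inv-Gamma(7.7 + 9/2, 12.8 + 108.5213/2) = Inv-Gamma(12.20, 67.06065).
E[σ²|data] = β/(α−1) = 67.06065/11.20 = 5.9876.

5.9876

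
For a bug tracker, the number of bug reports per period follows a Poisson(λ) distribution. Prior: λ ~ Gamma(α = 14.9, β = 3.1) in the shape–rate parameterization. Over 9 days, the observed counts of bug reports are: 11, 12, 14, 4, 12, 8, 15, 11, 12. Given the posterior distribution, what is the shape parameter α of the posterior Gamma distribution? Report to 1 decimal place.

113.9

With a Gamma(shape α, rate β) prior, the Poisson likelihood is conjugate: the posterior is Gamma(α + ΣXᵢ, β + n).
Sum of counts S = 99 over n = 9 days.
Posterior: Gamma(α+S, β+n) = Gamma(14.9+99, 3.1+9) = Gamma(113.9, 12.1).
Posterior α = 113.9.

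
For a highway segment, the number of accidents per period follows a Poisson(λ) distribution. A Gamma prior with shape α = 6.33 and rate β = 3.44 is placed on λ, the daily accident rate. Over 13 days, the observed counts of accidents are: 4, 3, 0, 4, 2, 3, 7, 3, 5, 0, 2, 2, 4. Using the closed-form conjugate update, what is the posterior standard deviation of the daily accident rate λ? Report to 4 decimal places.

0.4095

With a Gamma(shape α, rate β) prior, the Poisson likelihood is conjugate: the posterior is Gamma(α + ΣXᵢ, β + n).
Sum of counts S = 39 over n = 13 days.
Posterior: Gamma(α+S, β+n) = Gamma(6.33+39, 3.44+13) = Gamma(45.33, 16.44).
SD = √α/β = √45.33/16.44 = 0.4095.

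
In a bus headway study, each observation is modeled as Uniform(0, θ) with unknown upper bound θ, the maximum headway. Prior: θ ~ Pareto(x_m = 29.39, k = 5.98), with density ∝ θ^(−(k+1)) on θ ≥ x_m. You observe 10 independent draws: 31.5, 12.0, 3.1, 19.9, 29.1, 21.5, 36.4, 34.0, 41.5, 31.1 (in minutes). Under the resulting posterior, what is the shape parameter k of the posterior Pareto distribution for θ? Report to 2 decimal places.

A Pareto(scale x_m, shape k) prior on the upper bound θ of Uniform(0, θ) is conjugate: posterior is Pareto(max(x_m, max xᵢ), k + n).
Sample maximum = 41.5; prior scale x_m = 29.39 → posterior scale = max = 41.50.
Posterior shape = 5.98 + 10 = 15.98.
Posterior shape k = 15.98.

15.98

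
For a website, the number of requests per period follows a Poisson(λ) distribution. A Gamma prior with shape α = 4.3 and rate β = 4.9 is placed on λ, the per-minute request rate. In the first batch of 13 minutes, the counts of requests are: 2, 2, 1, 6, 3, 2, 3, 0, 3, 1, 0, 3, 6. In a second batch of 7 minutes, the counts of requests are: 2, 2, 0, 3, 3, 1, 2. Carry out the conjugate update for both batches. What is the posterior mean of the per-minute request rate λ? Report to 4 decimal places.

1.9799

With a Gamma(shape α, rate β) prior, the Poisson likelihood is conjugate: the posterior is Gamma(α + ΣXᵢ, β + n).
Batch 1: sum of counts S = 32 over n = 13 minutes.
After batch 1: Gamma(α+S, β+n) = Gamma(4.3+32, 4.9+13) = Gamma(36.3, 17.9).
Batch 2: sum of counts S = 13 over n = 7 minutes.
After batch 2: Gamma(α+S, β+n) = Gamma(36.3+13, 17.9+7) = Gamma(49.3, 24.9).
Posterior mean = α/β = 49.3/24.9 = 1.9799.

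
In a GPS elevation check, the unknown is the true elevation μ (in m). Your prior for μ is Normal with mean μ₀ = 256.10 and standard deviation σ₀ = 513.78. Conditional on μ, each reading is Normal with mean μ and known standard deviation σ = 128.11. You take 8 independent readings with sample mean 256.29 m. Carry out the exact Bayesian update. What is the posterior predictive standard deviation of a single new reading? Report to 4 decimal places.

For Normal data with known variance σ², a Normal(μ₀, σ₀²) prior on μ is conjugate. Posterior precision = 1/σ₀² + n/σ²; posterior mean is the precision-weighted average of μ₀ and x̄.
σ₀² = 513.78² = 263969.8884, σ² = 128.11² = 16412.1721; σ² + n·σ₀² = 16412.1721 + 8·263969.8884 = 2128171.2793.
Posterior precision = 1/σ₀² + n/σ² = 1/263969.8884 + 8/16412.1721 = (σ² + n·σ₀²)/(σ₀²σ²) = 2128171.2793/(263969.8884·16412.1721); posterior variance σₙ² = σ₀²σ²/(σ² + n·σ₀²) = 263969.8884·16412.1721/2128171.2793 = 2035.700453.
Predictive variance for one new observation = σₙ² + σ² = 263969.8884·16412.1721/2128171.2793 + 16412.1721 = σ²·(σ₀² + 2128171.2793)/2128171.2793 = 16412.1721·2392141.1677/2128171.2793 = 18447.872553; SD = √(16412.1721·2392141.1677/2128171.2793) = 135.8229.

135.8229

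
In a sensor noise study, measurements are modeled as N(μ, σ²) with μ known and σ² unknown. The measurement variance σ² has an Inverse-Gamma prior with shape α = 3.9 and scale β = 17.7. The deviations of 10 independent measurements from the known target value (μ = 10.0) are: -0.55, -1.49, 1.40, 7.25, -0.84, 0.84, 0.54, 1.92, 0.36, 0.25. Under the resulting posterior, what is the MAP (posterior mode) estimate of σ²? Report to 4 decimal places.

With known mean μ and an Inverse-Gamma(α, β) prior on σ², the Normal likelihood is conjugate: posterior is Inv-Gamma(α + n/2, β + Σ(xᵢ−μ)²/2).
Σ(xᵢ−μ)² = (-0.55)² + (-1.49)² + (1.40)² + (7.25)² + (-0.84)² + (0.84)² + (0.54)² + (1.92)² + (0.36)² + (0.25)² = 62.6264.
Posterior: Inv-Gamma(3.9 + 10/2, 17.7 + 62.6264/2) = Inv-Gamma(8.90, 49.01320).
Mode = β/(α+1) = 49.01320/9.90 = 4.9508.

4.9508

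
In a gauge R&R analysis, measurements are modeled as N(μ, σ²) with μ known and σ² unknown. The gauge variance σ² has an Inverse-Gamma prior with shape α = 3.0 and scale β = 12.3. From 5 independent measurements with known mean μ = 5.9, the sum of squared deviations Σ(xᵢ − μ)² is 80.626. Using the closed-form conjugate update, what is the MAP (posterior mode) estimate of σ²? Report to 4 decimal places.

8.0943

With known mean μ and an Inverse-Gamma(α, β) prior on σ², the Normal likelihood is conjugate: posterior is Inv-Gamma(α + n/2, β + Σ(xᵢ−μ)²/2).
Posterior: Inv-Gamma(3.0 + 5/2, 12.3 + 80.626/2) = Inv-Gamma(5.50, 52.6130).
Mode = β/(α+1) = 52.6130/6.50 = 8.0943.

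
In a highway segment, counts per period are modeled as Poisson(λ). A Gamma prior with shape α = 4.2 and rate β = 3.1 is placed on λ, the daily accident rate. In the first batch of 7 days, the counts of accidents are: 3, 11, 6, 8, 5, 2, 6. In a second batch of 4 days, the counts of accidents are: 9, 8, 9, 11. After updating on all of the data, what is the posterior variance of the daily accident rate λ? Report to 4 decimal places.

0.4135

With a Gamma(shape α, rate β) prior, the Poisson likelihood is conjugate: the posterior is Gamma(α + ΣXᵢ, β + n).
Batch 1: sum of counts S = 41 over n = 7 days.
After batch 1: Gamma(α+S, β+n) = Gamma(4.2+41, 3.1+7) = Gamma(45.2, 10.1).
Batch 2: sum of counts S = 37 over n = 4 days.
After batch 2: Gamma(α+S, β+n) = Gamma(45.2+37, 10.1+4) = Gamma(82.2, 14.1).
Var = α/β² = 82.2/14.1² = 0.4135.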